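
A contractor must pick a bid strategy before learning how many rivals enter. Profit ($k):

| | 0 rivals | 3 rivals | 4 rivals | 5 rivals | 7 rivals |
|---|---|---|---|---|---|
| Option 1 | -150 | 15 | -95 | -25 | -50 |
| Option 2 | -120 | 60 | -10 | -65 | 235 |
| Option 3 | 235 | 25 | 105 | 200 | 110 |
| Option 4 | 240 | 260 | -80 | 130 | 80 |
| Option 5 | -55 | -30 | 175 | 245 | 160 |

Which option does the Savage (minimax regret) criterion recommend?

Column bests: 0 rivals=240, 3 rivals=260, 4 rivals=175, 5 rivals=245, 7 rivals=235.
Option 1 regrets: 390, 245, 270, 270, 285 → max 390
Option 2 regrets: 360, 200, 185, 310, 0 → max 360
Option 3 regrets: 5, 235, 70, 45, 125 → max 235
Option 4 regrets: 0, 0, 255, 115, 155 → max 255
Option 5 regrets: 295, 290, 0, 0, 75 → max 295
Smallest max regret = 235 → Option 3.

Option 3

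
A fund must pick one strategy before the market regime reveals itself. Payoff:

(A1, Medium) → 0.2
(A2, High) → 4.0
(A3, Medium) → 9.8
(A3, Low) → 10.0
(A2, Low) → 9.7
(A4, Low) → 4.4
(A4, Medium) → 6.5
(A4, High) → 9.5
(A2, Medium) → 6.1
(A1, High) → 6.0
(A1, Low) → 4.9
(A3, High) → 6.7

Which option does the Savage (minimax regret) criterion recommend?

Column bests: Low=10.0, Medium=9.8, High=9.5.
A1 regrets: 5.1, 9.6, 3.5 → max 9.6
A2 regrets: 0.3, 3.7, 5.5 → max 5.5
A3 regrets: 0.0, 0.0, 2.8 → max 2.8
A4 regrets: 5.6, 3.3, 0.0 → max 5.6
Smallest max regret = 2.8 → A3.

A3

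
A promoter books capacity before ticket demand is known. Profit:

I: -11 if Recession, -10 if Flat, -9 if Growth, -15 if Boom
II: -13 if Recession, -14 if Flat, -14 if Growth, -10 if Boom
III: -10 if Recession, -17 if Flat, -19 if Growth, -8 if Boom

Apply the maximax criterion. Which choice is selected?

Row maxima: I=-9, II=-10, III=-8
Best best-case = -8 → III.

III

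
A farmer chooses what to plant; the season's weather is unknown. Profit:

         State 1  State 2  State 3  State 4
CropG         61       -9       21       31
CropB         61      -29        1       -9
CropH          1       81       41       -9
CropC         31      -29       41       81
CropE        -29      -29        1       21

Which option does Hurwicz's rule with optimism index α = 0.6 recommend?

CropH

CropG: 0.6·61 + 0.4·(-9) = 33
CropB: 0.6·61 + 0.4·(-29) = 25
CropH: 0.6·81 + 0.4·(-9) = 45
CropC: 0.6·81 + 0.4·(-29) = 37
CropE: 0.6·21 + 0.4·(-29) = 1
Highest Hurwicz score = 45 → CropH.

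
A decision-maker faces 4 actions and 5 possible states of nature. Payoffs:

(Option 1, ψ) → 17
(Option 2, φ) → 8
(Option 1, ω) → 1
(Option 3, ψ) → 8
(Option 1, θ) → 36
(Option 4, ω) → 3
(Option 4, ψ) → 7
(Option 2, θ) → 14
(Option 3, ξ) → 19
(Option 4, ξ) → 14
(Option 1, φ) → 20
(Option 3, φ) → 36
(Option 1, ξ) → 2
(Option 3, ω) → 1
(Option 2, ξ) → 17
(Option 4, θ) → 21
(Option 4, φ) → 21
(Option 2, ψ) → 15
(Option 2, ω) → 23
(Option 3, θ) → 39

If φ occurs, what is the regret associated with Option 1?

Best payoff under φ is 36.
Regret = 36 − 20 = 16.

16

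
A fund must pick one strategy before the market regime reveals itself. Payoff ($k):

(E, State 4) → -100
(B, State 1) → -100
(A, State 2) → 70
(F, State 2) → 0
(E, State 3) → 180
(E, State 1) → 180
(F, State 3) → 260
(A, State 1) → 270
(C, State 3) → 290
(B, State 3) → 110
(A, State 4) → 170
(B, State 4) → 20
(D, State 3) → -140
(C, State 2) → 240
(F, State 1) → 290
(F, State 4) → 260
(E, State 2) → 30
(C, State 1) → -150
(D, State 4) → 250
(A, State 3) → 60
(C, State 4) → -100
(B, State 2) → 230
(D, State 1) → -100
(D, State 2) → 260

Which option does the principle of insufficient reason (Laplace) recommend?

Row averages: A=142.5, B=65, C=70, D=67.5, E=72.5, F=202.5
Highest average = 202.5 → F.

F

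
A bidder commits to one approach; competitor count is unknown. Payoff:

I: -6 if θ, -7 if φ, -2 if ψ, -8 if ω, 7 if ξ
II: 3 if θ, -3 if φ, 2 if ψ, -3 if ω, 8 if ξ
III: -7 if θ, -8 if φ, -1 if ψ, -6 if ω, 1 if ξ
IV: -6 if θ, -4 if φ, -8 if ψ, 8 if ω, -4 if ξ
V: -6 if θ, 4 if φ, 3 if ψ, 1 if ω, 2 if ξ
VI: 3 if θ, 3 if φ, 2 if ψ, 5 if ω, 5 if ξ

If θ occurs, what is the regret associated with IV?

9

Best payoff under θ is 3.
Regret = 3 − (-6) = 9.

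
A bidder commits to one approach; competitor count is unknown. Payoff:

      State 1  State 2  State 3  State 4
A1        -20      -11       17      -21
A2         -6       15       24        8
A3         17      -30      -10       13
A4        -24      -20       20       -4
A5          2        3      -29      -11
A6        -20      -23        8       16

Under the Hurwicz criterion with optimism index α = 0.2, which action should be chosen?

A1: 0.2·17 + 0.8·(-21) = -13.4
A2: 0.2·24 + 0.8·(-6) = 0
A3: 0.2·17 + 0.8·(-30) = -20.6
A4: 0.2·20 + 0.8·(-24) = -15.2
A5: 0.2·3 + 0.8·(-29) = -22.6
A6: 0.2·16 + 0.8·(-23) = -15.2
Highest Hurwicz score = 0 → A2.

A2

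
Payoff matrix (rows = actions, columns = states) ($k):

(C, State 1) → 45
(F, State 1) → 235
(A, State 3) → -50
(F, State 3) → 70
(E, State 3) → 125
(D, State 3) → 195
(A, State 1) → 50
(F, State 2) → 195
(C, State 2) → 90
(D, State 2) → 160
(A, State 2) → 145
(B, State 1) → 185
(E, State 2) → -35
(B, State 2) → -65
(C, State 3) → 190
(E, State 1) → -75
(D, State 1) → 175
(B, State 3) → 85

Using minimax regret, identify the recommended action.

Column bests: State 1=235, State 2=195, State 3=195.
A regrets: 185, 50, 245 → max 245
B regrets: 50, 260, 110 → max 260
C regrets: 190, 105, 5 → max 190
D regrets: 60, 35, 0 → max 60
E regrets: 310, 230, 70 → max 310
F regrets: 0, 0, 125 → max 125
Smallest max regret = 60 → D.

D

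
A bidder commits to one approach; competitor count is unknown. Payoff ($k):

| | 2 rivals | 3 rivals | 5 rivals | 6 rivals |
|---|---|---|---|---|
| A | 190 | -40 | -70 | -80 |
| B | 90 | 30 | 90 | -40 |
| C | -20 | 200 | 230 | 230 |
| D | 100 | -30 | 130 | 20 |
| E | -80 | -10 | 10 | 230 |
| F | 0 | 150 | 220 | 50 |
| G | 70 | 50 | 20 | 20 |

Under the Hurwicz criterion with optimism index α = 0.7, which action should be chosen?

A: 0.7·190 + 0.3·(-80) = 109
B: 0.7·90 + 0.3·(-40) = 51
C: 0.7·230 + 0.3·(-20) = 155
D: 0.7·130 + 0.3·(-30) = 82
E: 0.7·230 + 0.3·(-80) = 137
F: 0.7·220 + 0.3·0 = 154
G: 0.7·70 + 0.3·20 = 55
Highest Hurwicz score = 155 → C.

C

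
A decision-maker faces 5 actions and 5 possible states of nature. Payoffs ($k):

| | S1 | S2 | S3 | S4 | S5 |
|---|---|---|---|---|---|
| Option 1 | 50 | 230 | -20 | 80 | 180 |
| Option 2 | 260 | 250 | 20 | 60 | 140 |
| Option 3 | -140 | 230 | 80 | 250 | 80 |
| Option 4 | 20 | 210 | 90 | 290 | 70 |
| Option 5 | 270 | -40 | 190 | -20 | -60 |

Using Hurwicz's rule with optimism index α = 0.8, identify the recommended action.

Option 4

Option 1: 0.8·230 + 0.2·(-20) = 180
Option 2: 0.8·260 + 0.2·20 = 212
Option 3: 0.8·250 + 0.2·(-140) = 172
Option 4: 0.8·290 + 0.2·20 = 236
Option 5: 0.8·270 + 0.2·(-60) = 204
Highest Hurwicz score = 236 → Option 4.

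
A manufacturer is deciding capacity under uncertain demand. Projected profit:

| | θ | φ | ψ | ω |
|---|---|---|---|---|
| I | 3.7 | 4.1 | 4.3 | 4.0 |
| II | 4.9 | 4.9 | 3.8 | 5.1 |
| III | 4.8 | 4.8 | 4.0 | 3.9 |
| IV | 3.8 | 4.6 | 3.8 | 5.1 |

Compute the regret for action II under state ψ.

Best payoff under ψ is 4.3.
Regret = 4.3 − 3.8 = 0.5.

0.5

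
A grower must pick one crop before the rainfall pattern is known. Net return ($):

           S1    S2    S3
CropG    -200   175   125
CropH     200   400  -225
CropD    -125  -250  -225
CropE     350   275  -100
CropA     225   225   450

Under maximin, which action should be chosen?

CropA

Row minima: CropG=-200, CropH=-225, CropD=-250, CropE=-100, CropA=225
Best worst-case = 225 → CropA.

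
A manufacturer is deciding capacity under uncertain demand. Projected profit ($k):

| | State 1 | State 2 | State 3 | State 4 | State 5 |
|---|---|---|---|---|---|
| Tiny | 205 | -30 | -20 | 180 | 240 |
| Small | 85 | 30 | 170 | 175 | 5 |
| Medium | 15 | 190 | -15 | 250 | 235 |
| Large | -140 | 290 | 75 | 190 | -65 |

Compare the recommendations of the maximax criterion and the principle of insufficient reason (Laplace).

Row maxima: Tiny=240, Small=175, Medium=250, Large=290
Best best-case = 290 → Large.
Row averages: Tiny=115, Small=93, Medium=135, Large=70
Highest average = 135 → Medium.

maximax → Large; laplace → Medium (disagree)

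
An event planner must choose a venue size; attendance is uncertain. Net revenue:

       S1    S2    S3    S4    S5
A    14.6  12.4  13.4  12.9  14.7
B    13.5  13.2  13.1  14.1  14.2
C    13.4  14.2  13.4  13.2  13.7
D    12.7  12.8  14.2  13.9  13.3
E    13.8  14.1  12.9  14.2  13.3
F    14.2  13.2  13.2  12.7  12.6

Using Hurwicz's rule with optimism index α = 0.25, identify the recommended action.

C

A: 0.25·14.7 + 0.75·12.4 = 12.975
B: 0.25·14.2 + 0.75·13.1 = 13.375
C: 0.25·14.2 + 0.75·13.2 = 13.45
D: 0.25·14.2 + 0.75·12.7 = 13.075
E: 0.25·14.2 + 0.75·12.9 = 13.225
F: 0.25·14.2 + 0.75·12.6 = 13
Highest Hurwicz score = 13.45 → C.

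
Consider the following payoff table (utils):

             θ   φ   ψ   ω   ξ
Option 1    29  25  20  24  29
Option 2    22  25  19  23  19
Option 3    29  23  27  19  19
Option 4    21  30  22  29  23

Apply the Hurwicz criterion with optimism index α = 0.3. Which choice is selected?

Option 4

Option 1: 0.3·29 + 0.7·20 = 22.7
Option 2: 0.3·25 + 0.7·19 = 20.8
Option 3: 0.3·29 + 0.7·19 = 22
Option 4: 0.3·30 + 0.7·21 = 23.7
Highest Hurwicz score = 23.7 → Option 4.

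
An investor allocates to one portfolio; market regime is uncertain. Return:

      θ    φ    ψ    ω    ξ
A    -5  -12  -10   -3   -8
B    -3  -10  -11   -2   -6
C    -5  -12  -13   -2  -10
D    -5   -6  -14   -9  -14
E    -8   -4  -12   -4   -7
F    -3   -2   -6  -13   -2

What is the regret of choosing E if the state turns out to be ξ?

Best payoff under ξ is -2.
Regret = -2 − (-7) = 5.

5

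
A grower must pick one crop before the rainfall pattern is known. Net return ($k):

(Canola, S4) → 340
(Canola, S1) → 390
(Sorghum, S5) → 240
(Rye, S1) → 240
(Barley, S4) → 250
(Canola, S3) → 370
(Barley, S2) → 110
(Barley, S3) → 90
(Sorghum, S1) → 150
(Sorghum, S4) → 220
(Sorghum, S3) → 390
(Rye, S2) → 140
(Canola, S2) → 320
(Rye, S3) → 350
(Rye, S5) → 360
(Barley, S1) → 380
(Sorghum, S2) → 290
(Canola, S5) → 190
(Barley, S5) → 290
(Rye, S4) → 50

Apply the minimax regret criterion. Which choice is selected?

Column bests: S1=390, S2=320, S3=390, S4=340, S5=360.
Sorghum regrets: 240, 30, 0, 120, 120 → max 240
Canola regrets: 0, 0, 20, 0, 170 → max 170
Rye regrets: 150, 180, 40, 290, 0 → max 290
Barley regrets: 10, 210, 300, 90, 70 → max 300
Smallest max regret = 170 → Canola.

Canola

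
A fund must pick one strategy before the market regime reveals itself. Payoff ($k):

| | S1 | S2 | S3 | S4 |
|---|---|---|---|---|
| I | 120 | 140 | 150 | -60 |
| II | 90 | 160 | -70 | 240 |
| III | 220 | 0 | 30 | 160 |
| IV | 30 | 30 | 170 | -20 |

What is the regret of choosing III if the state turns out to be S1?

Best payoff under S1 is 220.
Regret = 220 − 220 = 0.

0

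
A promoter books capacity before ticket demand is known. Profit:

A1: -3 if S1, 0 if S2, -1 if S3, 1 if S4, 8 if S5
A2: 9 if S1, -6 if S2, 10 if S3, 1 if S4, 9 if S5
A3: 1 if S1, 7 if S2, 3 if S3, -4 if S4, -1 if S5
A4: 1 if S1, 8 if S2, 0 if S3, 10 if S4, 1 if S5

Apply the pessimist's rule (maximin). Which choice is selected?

Row minima: A1=-3, A2=-6, A3=-4, A4=0
Best worst-case = 0 → A4.

A4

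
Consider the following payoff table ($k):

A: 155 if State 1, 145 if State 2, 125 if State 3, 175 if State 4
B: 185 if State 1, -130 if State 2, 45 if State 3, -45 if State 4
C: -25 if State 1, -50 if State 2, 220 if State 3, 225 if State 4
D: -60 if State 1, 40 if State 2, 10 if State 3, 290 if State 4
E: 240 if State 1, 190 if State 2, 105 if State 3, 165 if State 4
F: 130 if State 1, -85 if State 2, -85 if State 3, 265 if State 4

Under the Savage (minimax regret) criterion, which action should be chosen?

Column bests: State 1=240, State 2=190, State 3=220, State 4=290.
A regrets: 85, 45, 95, 115 → max 115
B regrets: 55, 320, 175, 335 → max 335
C regrets: 265, 240, 0, 65 → max 265
D regrets: 300, 150, 210, 0 → max 300
E regrets: 0, 0, 115, 125 → max 125
F regrets: 110, 275, 305, 25 → max 305
Smallest max regret = 115 → A.

A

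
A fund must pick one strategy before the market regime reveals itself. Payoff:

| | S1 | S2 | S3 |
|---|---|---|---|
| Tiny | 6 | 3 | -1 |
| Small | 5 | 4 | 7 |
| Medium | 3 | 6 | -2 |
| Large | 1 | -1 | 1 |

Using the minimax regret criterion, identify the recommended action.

Small

Column bests: S1=6, S2=6, S3=7.
Tiny regrets: 0, 3, 8 → max 8
Small regrets: 1, 2, 0 → max 2
Medium regrets: 3, 0, 9 → max 9
Large regrets: 5, 7, 6 → max 7
Smallest max regret = 2 → Small.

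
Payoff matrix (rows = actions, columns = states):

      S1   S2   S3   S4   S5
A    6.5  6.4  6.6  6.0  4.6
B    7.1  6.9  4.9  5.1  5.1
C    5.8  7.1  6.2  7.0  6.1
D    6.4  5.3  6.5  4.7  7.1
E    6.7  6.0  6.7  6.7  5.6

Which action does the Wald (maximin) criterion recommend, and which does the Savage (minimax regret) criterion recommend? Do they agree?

maximin → C; minimax regret → C (agree)

Row minima: A=4.6, B=4.9, C=5.8, D=4.7, E=5.6
Best worst-case = 5.8 → C.
Column bests: S1=7.1, S2=7.1, S3=6.7, S4=7.0, S5=7.1.
A regrets: 0.6, 0.7, 0.1, 1.0, 2.5 → max 2.5
B regrets: 0.0, 0.2, 1.8, 1.9, 2.0 → max 2.0
C regrets: 1.3, 0.0, 0.5, 0.0, 1.0 → max 1.3
D regrets: 0.7, 1.8, 0.2, 2.3, 0.0 → max 2.3
E regrets: 0.4, 1.1, 0.0, 0.3, 1.5 → max 1.5
Smallest max regret = 1.3 → C.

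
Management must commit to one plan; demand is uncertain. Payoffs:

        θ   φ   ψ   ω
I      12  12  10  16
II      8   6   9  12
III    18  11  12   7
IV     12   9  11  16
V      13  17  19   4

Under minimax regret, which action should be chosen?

IV

Column bests: θ=18, φ=17, ψ=19, ω=16.
I regrets: 6, 5, 9, 0 → max 9
II regrets: 10, 11, 10, 4 → max 11
III regrets: 0, 6, 7, 9 → max 9
IV regrets: 6, 8, 8, 0 → max 8
V regrets: 5, 0, 0, 12 → max 12
Smallest max regret = 8 → IV.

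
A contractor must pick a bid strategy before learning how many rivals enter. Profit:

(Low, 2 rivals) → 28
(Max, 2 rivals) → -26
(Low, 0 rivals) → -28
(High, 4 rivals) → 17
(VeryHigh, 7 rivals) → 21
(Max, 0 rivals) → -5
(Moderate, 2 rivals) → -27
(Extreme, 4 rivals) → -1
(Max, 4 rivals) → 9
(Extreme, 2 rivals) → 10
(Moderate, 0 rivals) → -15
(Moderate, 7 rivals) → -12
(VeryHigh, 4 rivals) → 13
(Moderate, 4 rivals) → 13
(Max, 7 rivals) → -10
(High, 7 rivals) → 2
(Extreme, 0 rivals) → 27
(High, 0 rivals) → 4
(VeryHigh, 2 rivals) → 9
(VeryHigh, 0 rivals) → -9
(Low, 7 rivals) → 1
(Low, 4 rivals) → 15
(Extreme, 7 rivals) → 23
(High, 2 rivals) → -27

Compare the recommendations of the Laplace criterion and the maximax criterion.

laplace → Extreme; maximax → Low (disagree)

Row averages: Low=4, Moderate=-10.25, High=-1, VeryHigh=8.5, Extreme=14.75, Max=-8
Highest average = 14.75 → Extreme.
Row maxima: Low=28, Moderate=13, High=17, VeryHigh=21, Extreme=27, Max=9
Best best-case = 28 → Low.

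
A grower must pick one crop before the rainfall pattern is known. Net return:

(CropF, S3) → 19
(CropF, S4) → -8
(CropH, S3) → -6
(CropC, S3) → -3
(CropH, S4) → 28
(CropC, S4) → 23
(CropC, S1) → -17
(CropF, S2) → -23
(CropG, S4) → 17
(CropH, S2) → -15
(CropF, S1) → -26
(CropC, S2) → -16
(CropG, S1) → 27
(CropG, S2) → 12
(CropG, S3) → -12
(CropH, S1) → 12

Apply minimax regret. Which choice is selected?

Column bests: S1=27, S2=12, S3=19, S4=28.
CropH regrets: 15, 27, 25, 0 → max 27
CropG regrets: 0, 0, 31, 11 → max 31
CropC regrets: 44, 28, 22, 5 → max 44
CropF regrets: 53, 35, 0, 36 → max 53
Smallest max regret = 27 → CropH.

CropH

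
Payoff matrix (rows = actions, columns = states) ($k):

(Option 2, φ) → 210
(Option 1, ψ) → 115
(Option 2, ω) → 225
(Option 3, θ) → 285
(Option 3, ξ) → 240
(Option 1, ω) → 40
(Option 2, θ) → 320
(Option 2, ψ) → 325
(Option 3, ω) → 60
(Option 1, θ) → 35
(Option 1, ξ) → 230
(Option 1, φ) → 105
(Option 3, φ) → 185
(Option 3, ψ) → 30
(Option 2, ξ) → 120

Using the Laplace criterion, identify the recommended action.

Option 2

Row averages: Option 1=105, Option 2=240, Option 3=160
Highest average = 240 → Option 2.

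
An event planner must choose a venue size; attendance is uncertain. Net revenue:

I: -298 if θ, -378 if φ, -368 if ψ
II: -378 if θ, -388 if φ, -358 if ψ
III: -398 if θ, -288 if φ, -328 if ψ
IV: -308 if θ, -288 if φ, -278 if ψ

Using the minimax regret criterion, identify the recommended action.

IV

Column bests: θ=-298, φ=-288, ψ=-278.
I regrets: 0, 90, 90 → max 90
II regrets: 80, 100, 80 → max 100
III regrets: 100, 0, 50 → max 100
IV regrets: 10, 0, 0 → max 10
Smallest max regret = 10 → IV.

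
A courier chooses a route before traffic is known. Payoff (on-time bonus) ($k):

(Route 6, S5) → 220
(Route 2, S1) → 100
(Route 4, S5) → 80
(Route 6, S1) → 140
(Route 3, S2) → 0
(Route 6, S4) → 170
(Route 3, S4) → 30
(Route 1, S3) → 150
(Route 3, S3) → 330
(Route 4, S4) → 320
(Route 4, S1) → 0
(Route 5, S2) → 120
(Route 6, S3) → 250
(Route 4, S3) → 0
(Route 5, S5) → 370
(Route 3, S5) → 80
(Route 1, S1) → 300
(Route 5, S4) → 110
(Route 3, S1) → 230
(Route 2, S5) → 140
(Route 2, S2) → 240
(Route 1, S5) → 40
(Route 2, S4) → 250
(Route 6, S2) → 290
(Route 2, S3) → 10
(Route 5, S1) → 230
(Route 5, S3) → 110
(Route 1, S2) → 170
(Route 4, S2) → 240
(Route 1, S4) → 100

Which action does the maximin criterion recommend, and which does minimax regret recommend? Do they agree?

Row minima: Route 1=40, Route 2=10, Route 3=0, Route 4=0, Route 5=110, Route 6=140
Best worst-case = 140 → Route 6.
Column bests: S1=300, S2=290, S3=330, S4=320, S5=370.
Route 1 regrets: 0, 120, 180, 220, 330 → max 330
Route 2 regrets: 200, 50, 320, 70, 230 → max 320
Route 3 regrets: 70, 290, 0, 290, 290 → max 290
Route 4 regrets: 300, 50, 330, 0, 290 → max 330
Route 5 regrets: 70, 170, 220, 210, 0 → max 220
Route 6 regrets: 160, 0, 80, 150, 150 → max 160
Smallest max regret = 160 → Route 6.

maximin → Route 6; minimax regret → Route 6 (agree)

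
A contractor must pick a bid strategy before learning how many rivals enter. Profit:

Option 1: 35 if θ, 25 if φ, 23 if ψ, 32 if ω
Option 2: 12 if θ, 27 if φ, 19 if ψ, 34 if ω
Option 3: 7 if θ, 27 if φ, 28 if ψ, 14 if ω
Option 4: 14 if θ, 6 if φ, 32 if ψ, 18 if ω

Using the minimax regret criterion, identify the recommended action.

Option 1

Column bests: θ=35, φ=27, ψ=32, ω=34.
Option 1 regrets: 0, 2, 9, 2 → max 9
Option 2 regrets: 23, 0, 13, 0 → max 23
Option 3 regrets: 28, 0, 4, 20 → max 28
Option 4 regrets: 21, 21, 0, 16 → max 21
Smallest max regret = 9 → Option 1.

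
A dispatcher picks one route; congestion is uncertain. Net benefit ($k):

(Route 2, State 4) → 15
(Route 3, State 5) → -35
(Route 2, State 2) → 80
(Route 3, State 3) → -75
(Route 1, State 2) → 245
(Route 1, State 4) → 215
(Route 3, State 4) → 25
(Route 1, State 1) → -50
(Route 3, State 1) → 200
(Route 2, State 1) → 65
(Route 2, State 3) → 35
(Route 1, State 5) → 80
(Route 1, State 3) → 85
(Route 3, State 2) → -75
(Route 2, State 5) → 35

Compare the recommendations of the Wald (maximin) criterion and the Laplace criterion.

maximin → Route 2; laplace → Route 1 (disagree)

Row minima: Route 1=-50, Route 2=15, Route 3=-75
Best worst-case = 15 → Route 2.
Row averages: Route 1=115, Route 2=46, Route 3=8
Highest average = 115 → Route 1.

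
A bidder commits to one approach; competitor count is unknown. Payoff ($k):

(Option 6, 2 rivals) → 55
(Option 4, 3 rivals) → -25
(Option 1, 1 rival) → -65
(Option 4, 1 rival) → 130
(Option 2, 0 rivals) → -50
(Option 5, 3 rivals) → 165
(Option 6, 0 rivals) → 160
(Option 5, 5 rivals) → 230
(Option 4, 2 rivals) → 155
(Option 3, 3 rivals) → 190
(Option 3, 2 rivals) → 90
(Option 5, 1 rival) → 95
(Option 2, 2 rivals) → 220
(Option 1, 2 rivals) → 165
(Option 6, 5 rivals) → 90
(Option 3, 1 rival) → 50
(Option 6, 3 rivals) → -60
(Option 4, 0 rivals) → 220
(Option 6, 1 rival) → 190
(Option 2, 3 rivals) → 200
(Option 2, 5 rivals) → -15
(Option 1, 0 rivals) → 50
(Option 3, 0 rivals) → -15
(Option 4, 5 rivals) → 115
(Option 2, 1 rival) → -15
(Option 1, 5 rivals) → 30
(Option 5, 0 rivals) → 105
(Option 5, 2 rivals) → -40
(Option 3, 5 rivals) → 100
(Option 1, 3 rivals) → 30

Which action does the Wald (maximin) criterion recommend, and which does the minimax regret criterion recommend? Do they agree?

maximin → Option 3; minimax regret → Option 4 (disagree)

Row minima: Option 1=-65, Option 2=-50, Option 3=-15, Option 4=-25, Option 5=-40, Option 6=-60
Best worst-case = -15 → Option 3.
Column bests: 0 rivals=220, 1 rival=190, 2 rivals=220, 3 rivals=200, 5 rivals=230.
Option 1 regrets: 170, 255, 55, 170, 200 → max 255
Option 2 regrets: 270, 205, 0, 0, 245 → max 270
Option 3 regrets: 235, 140, 130, 10, 130 → max 235
Option 4 regrets: 0, 60, 65, 225, 115 → max 225
Option 5 regrets: 115, 95, 260, 35, 0 → max 260
Option 6 regrets: 60, 0, 165, 260, 140 → max 260
Smallest max regret = 225 → Option 4.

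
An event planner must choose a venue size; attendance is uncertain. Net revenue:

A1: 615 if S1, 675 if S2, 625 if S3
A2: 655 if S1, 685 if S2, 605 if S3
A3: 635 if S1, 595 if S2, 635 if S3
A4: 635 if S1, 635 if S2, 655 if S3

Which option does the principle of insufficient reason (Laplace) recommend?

A2

Row averages: A1=1915/3, A2=1945/3, A3=1865/3, A4=1925/3
Highest average = 1945/3 → A2.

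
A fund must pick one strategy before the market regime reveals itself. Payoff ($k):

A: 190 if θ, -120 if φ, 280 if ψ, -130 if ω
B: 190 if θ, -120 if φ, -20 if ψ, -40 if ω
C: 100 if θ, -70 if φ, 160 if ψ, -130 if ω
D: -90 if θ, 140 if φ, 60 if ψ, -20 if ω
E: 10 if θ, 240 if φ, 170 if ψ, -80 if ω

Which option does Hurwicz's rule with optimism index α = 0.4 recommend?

E

A: 0.4·280 + 0.6·(-130) = 34
B: 0.4·190 + 0.6·(-120) = 4
C: 0.4·160 + 0.6·(-130) = -14
D: 0.4·140 + 0.6·(-90) = 2
E: 0.4·240 + 0.6·(-80) = 48
Highest Hurwicz score = 48 → E.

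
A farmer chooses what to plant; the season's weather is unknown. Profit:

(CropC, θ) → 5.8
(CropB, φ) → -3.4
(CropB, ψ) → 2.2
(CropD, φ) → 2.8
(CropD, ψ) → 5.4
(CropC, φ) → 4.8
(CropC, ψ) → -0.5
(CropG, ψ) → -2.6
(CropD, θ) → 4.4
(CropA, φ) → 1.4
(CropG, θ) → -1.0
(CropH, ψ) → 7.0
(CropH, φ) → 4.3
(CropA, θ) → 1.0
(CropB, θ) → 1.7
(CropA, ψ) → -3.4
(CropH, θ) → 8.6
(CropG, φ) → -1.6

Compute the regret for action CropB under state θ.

6.9

Best payoff under θ is 8.6.
Regret = 8.6 − 1.7 = 6.9.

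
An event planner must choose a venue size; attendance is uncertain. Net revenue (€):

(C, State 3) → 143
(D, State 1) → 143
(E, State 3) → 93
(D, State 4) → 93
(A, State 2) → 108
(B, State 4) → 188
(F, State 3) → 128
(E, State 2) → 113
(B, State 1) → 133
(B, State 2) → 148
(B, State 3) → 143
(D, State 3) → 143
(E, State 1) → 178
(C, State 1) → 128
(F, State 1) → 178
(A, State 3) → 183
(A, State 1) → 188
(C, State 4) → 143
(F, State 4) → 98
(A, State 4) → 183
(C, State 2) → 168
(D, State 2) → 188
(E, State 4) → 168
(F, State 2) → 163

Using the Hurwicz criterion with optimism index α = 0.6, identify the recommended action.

B

A: 0.6·188 + 0.4·108 = 156
B: 0.6·188 + 0.4·133 = 166
C: 0.6·168 + 0.4·128 = 152
D: 0.6·188 + 0.4·93 = 150
E: 0.6·178 + 0.4·93 = 144
F: 0.6·178 + 0.4·98 = 146
Highest Hurwicz score = 166 → B.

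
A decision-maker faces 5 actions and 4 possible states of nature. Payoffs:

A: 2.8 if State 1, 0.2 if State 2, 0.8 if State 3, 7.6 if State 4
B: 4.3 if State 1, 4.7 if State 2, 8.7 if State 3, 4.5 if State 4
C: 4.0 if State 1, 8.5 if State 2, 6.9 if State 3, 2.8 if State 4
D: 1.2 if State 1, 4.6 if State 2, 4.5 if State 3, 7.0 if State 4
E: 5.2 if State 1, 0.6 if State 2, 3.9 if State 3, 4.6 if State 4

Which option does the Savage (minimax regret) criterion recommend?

B

Column bests: State 1=5.2, State 2=8.5, State 3=8.7, State 4=7.6.
A regrets: 2.4, 8.3, 7.9, 0.0 → max 8.3
B regrets: 0.9, 3.8, 0.0, 3.1 → max 3.8
C regrets: 1.2, 0.0, 1.8, 4.8 → max 4.8
D regrets: 4.0, 3.9, 4.2, 0.6 → max 4.2
E regrets: 0.0, 7.9, 4.8, 3.0 → max 7.9
Smallest max regret = 3.8 → B.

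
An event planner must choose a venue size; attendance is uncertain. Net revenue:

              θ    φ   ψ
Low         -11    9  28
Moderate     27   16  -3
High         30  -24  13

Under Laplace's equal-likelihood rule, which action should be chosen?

Row averages: Low=26/3, Moderate=40/3, High=19/3
Highest average = 40/3 → Moderate.

Moderate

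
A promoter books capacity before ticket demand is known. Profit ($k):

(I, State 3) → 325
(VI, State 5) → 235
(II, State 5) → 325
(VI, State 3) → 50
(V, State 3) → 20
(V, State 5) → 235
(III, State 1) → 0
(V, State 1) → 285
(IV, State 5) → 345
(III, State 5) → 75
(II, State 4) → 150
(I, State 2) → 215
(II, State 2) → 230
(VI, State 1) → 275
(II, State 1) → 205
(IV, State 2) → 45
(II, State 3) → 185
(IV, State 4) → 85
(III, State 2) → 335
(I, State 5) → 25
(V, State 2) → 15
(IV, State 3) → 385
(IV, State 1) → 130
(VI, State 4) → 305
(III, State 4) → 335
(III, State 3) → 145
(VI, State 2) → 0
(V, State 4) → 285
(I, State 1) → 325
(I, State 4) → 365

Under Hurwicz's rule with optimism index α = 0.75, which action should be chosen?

I: 0.75·365 + 0.25·25 = 280
II: 0.75·325 + 0.25·150 = 281.25
III: 0.75·335 + 0.25·0 = 251.25
IV: 0.75·385 + 0.25·45 = 300
V: 0.75·285 + 0.25·15 = 217.5
VI: 0.75·305 + 0.25·0 = 228.75
Highest Hurwicz score = 300 → IV.

IV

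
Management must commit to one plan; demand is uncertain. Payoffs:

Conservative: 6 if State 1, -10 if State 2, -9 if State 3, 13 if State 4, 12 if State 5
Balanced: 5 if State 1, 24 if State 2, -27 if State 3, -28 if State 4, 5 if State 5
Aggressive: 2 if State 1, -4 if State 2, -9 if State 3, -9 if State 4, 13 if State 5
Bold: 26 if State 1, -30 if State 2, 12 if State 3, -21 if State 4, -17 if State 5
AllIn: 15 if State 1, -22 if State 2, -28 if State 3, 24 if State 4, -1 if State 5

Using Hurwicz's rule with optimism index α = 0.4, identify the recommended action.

Aggressive

Conservative: 0.4·13 + 0.6·(-10) = -0.8
Balanced: 0.4·24 + 0.6·(-28) = -7.2
Aggressive: 0.4·13 + 0.6·(-9) = -0.2
Bold: 0.4·26 + 0.6·(-30) = -7.6
AllIn: 0.4·24 + 0.6·(-28) = -7.2
Highest Hurwicz score = -0.2 → Aggressive.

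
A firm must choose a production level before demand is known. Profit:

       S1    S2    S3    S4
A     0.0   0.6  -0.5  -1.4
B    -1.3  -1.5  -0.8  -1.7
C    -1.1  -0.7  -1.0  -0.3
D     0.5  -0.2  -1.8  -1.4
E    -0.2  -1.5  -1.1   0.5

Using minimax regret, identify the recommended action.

C

Column bests: S1=0.5, S2=0.6, S3=-0.5, S4=0.5.
A regrets: 0.5, 0.0, 0.0, 1.9 → max 1.9
B regrets: 1.8, 2.1, 0.3, 2.2 → max 2.2
C regrets: 1.6, 1.3, 0.5, 0.8 → max 1.6
D regrets: 0.0, 0.8, 1.3, 1.9 → max 1.9
E regrets: 0.7, 2.1, 0.6, 0.0 → max 2.1
Smallest max regret = 1.6 → C.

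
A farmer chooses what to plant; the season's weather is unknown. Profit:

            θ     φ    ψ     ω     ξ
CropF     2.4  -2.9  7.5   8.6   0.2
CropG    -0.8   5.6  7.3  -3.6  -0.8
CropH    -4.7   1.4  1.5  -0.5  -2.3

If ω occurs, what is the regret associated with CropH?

Best payoff under ω is 8.6.
Regret = 8.6 − (-0.5) = 9.1.

9.1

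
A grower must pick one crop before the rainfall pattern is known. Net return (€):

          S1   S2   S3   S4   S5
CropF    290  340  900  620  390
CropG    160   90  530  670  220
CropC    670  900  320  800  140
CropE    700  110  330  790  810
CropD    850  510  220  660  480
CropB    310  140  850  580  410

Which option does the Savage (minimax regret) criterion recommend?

Column bests: S1=850, S2=900, S3=900, S4=800, S5=810.
CropF regrets: 560, 560, 0, 180, 420 → max 560
CropG regrets: 690, 810, 370, 130, 590 → max 810
CropC regrets: 180, 0, 580, 0, 670 → max 670
CropE regrets: 150, 790, 570, 10, 0 → max 790
CropD regrets: 0, 390, 680, 140, 330 → max 680
CropB regrets: 540, 760, 50, 220, 400 → max 760
Smallest max regret = 560 → CropF.

CropF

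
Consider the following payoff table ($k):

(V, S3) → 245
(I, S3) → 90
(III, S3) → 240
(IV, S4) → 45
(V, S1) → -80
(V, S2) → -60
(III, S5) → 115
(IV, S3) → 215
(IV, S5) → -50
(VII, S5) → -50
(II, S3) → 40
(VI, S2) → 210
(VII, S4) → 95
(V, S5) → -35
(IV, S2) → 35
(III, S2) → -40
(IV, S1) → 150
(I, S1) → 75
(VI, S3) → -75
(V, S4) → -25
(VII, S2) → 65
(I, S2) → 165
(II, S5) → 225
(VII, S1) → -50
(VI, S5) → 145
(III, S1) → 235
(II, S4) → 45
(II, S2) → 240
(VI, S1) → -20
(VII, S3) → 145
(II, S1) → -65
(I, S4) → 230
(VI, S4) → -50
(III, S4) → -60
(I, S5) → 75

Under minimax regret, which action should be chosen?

Column bests: S1=235, S2=240, S3=245, S4=230, S5=225.
I regrets: 160, 75, 155, 0, 150 → max 160
II regrets: 300, 0, 205, 185, 0 → max 300
III regrets: 0, 280, 5, 290, 110 → max 290
IV regrets: 85, 205, 30, 185, 275 → max 275
V regrets: 315, 300, 0, 255, 260 → max 315
VI regrets: 255, 30, 320, 280, 80 → max 320
VII regrets: 285, 175, 100, 135, 275 → max 285
Smallest max regret = 160 → I.

I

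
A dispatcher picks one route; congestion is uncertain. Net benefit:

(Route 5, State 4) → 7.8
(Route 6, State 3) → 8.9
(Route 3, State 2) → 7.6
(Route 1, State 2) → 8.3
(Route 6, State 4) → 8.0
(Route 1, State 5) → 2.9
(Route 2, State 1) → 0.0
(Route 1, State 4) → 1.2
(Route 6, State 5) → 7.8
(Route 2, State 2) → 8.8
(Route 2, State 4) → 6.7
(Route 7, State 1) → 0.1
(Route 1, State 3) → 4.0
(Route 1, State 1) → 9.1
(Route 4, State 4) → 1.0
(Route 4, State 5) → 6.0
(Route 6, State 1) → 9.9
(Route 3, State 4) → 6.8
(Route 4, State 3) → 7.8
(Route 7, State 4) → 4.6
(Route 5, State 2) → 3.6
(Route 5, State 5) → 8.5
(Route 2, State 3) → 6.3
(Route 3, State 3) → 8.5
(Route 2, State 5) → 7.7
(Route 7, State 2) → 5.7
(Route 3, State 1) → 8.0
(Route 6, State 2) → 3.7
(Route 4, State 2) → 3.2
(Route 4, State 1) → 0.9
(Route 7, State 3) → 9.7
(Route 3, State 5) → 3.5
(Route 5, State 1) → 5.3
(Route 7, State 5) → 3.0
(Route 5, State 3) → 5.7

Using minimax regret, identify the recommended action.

Route 3

Column bests: State 1=9.9, State 2=8.8, State 3=9.7, State 4=8.0, State 5=8.5.
Route 1 regrets: 0.8, 0.5, 5.7, 6.8, 5.6 → max 6.8
Route 2 regrets: 9.9, 0.0, 3.4, 1.3, 0.8 → max 9.9
Route 3 regrets: 1.9, 1.2, 1.2, 1.2, 5.0 → max 5.0
Route 4 regrets: 9.0, 5.6, 1.9, 7.0, 2.5 → max 9.0
Route 5 regrets: 4.6, 5.2, 4.0, 0.2, 0.0 → max 5.2
Route 6 regrets: 0.0, 5.1, 0.8, 0.0, 0.7 → max 5.1
Route 7 regrets: 9.8, 3.1, 0.0, 3.4, 5.5 → max 9.8
Smallest max regret = 5.0 → Route 3.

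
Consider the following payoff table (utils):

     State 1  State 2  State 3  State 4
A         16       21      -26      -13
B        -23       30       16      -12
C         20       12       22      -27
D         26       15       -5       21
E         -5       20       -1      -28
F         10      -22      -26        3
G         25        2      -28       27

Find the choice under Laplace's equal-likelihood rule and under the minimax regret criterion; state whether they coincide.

laplace → D; minimax regret → D (agree)

Row averages: A=-0.5, B=2.75, C=6.75, D=14.25, E=-3.5, F=-8.75, G=6.5
Highest average = 14.25 → D.
Column bests: State 1=26, State 2=30, State 3=22, State 4=27.
A regrets: 10, 9, 48, 40 → max 48
B regrets: 49, 0, 6, 39 → max 49
C regrets: 6, 18, 0, 54 → max 54
D regrets: 0, 15, 27, 6 → max 27
E regrets: 31, 10, 23, 55 → max 55
F regrets: 16, 52, 48, 24 → max 52
G regrets: 1, 28, 50, 0 → max 50
Smallest max regret = 27 → D.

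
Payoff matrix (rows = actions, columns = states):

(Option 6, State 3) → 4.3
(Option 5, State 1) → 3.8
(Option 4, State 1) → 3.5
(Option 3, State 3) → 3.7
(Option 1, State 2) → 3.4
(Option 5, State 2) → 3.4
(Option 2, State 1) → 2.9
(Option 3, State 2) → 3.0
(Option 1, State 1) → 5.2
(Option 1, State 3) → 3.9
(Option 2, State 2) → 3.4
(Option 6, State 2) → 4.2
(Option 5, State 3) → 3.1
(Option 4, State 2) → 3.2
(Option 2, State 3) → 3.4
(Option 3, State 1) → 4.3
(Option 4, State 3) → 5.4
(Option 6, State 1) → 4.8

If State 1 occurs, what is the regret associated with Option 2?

Best payoff under State 1 is 5.2.
Regret = 5.2 − 2.9 = 2.3.

2.3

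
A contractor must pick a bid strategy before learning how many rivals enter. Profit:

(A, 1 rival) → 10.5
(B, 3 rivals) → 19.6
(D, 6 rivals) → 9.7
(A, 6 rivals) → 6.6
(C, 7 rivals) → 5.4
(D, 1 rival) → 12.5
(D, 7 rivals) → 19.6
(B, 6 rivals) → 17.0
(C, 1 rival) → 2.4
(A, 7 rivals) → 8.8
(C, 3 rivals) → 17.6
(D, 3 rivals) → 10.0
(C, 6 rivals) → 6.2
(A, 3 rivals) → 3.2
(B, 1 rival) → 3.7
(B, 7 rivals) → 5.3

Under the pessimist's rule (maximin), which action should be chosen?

D

Row minima: A=3.2, B=3.7, C=2.4, D=9.7
Best worst-case = 9.7 → D.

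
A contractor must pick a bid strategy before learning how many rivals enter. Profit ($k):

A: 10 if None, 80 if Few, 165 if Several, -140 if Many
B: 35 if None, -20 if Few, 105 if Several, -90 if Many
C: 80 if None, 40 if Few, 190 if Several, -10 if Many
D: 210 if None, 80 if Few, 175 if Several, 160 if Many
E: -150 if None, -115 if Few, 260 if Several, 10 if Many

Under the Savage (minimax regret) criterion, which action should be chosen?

Column bests: None=210, Few=80, Several=260, Many=160.
A regrets: 200, 0, 95, 300 → max 300
B regrets: 175, 100, 155, 250 → max 250
C regrets: 130, 40, 70, 170 → max 170
D regrets: 0, 0, 85, 0 → max 85
E regrets: 360, 195, 0, 150 → max 360
Smallest max regret = 85 → D.

D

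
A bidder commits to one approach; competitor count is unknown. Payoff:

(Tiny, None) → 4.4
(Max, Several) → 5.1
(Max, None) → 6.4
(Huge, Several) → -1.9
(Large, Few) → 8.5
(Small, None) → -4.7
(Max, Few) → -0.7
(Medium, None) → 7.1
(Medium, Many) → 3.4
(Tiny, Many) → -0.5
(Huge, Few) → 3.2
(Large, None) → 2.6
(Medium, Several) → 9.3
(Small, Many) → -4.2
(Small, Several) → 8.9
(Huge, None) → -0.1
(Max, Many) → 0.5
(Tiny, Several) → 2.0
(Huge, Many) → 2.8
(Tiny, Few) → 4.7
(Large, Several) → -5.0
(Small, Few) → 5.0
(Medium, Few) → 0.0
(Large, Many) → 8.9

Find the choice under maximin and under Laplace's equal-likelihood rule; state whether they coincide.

Row minima: Tiny=-0.5, Small=-4.7, Medium=0.0, Large=-5.0, Huge=-1.9, Max=-0.7
Best worst-case = 0.0 → Medium.
Row averages: Tiny=2.65, Small=1.25, Medium=4.95, Large=3.75, Huge=1, Max=2.825
Highest average = 4.95 → Medium.

maximin → Medium; laplace → Medium (agree)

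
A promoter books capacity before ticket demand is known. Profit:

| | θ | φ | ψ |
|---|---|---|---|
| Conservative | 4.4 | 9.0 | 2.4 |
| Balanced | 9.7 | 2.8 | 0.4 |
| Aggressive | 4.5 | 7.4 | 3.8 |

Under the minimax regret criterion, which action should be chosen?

Aggressive

Column bests: θ=9.7, φ=9.0, ψ=3.8.
Conservative regrets: 5.3, 0.0, 1.4 → max 5.3
Balanced regrets: 0.0, 6.2, 3.4 → max 6.2
Aggressive regrets: 5.2, 1.6, 0.0 → max 5.2
Smallest max regret = 5.2 → Aggressive.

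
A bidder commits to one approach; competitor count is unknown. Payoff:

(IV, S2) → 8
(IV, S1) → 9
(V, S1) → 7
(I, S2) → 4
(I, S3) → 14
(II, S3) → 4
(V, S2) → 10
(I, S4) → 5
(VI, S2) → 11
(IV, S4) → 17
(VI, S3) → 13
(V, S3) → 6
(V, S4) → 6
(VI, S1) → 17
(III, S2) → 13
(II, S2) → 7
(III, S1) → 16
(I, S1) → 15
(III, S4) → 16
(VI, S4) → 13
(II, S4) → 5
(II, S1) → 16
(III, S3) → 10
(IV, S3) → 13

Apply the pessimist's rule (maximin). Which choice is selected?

Row minima: I=4, II=4, III=10, IV=8, V=6, VI=11
Best worst-case = 11 → VI.

VI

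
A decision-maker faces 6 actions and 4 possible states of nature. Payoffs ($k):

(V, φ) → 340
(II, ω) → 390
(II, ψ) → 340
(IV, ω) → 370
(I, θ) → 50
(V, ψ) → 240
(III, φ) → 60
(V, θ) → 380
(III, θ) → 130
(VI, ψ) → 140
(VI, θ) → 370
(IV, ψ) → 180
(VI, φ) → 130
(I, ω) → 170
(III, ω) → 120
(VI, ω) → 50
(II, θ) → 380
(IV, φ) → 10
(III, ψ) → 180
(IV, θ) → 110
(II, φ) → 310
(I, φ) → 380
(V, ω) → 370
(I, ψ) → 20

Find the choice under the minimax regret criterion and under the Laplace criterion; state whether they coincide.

Column bests: θ=380, φ=380, ψ=340, ω=390.
I regrets: 330, 0, 320, 220 → max 330
II regrets: 0, 70, 0, 0 → max 70
III regrets: 250, 320, 160, 270 → max 320
IV regrets: 270, 370, 160, 20 → max 370
V regrets: 0, 40, 100, 20 → max 100
VI regrets: 10, 250, 200, 340 → max 340
Smallest max regret = 70 → II.
Row averages: I=155, II=355, III=122.5, IV=167.5, V=332.5, VI=172.5
Highest average = 355 → II.

minimax regret → II; laplace → II (agree)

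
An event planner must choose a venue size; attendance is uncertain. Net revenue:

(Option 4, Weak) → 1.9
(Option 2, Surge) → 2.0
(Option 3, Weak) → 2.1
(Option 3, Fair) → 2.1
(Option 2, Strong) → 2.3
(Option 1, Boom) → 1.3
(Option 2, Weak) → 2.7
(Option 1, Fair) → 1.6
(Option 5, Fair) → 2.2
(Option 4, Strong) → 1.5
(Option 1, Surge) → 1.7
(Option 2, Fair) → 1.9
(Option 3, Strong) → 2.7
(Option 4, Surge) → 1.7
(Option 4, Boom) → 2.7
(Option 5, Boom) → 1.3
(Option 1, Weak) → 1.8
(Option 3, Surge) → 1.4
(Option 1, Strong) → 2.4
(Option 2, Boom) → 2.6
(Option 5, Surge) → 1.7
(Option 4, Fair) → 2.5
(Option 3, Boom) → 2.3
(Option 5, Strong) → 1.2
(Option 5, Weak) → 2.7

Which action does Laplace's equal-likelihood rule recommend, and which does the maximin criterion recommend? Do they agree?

Row averages: Option 1=1.76, Option 2=2.3, Option 3=2.12, Option 4=2.06, Option 5=1.82
Highest average = 2.3 → Option 2.
Row minima: Option 1=1.3, Option 2=1.9, Option 3=1.4, Option 4=1.5, Option 5=1.2
Best worst-case = 1.9 → Option 2.

laplace → Option 2; maximin → Option 2 (agree)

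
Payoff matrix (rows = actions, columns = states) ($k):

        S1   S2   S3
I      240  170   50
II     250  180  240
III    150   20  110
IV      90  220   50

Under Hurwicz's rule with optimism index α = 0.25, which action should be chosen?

I: 0.25·240 + 0.75·50 = 97.5
II: 0.25·250 + 0.75·180 = 197.5
III: 0.25·150 + 0.75·20 = 52.5
IV: 0.25·220 + 0.75·50 = 92.5
Highest Hurwicz score = 197.5 → II.

II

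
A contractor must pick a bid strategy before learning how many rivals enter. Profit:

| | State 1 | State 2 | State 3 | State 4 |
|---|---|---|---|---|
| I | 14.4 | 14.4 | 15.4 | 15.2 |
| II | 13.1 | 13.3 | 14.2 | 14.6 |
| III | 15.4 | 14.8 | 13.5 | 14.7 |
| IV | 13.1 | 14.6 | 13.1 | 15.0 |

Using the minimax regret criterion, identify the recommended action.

I

Column bests: State 1=15.4, State 2=14.8, State 3=15.4, State 4=15.2.
I regrets: 1.0, 0.4, 0.0, 0.0 → max 1.0
II regrets: 2.3, 1.5, 1.2, 0.6 → max 2.3
III regrets: 0.0, 0.0, 1.9, 0.5 → max 1.9
IV regrets: 2.3, 0.2, 2.3, 0.2 → max 2.3
Smallest max regret = 1.0 → I.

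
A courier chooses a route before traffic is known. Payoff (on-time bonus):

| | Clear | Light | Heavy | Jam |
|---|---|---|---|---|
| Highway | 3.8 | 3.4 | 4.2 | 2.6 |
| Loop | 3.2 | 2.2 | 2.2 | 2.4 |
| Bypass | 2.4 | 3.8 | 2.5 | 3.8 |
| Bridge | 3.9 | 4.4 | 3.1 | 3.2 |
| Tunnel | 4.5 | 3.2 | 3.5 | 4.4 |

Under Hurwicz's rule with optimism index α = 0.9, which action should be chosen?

Tunnel

Highway: 0.9·4.2 + 0.1·2.6 = 4.04
Loop: 0.9·3.2 + 0.1·2.2 = 3.1
Bypass: 0.9·3.8 + 0.1·2.4 = 3.66
Bridge: 0.9·4.4 + 0.1·3.1 = 4.27
Tunnel: 0.9·4.5 + 0.1·3.2 = 4.37
Highest Hurwicz score = 4.37 → Tunnel.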